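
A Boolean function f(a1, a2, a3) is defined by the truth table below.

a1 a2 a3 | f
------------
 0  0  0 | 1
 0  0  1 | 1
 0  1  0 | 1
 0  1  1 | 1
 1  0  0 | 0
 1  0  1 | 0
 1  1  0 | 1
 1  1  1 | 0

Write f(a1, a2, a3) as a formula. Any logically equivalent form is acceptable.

The 0-rows are (1,0,0), (1,0,1), (1,1,1). Take each as a conjunction (a1·¬a2·¬a3, a1·¬a2·a3, a1·a2·a3), form their disjunction, and complement — that gives a formula that is 1 everywhere f is.

f(a1, a2, a3) = ¬((((a1 ∧ ¬a2) ∧ ¬a3) ∨ ((a1 ∧ ¬a2) ∧ a3)) ∨ ((a1 ∧ a2) ∧ a3))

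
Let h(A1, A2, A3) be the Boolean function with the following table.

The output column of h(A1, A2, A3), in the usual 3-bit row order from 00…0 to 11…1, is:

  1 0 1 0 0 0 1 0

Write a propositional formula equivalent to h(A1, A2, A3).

h=1 on 3 inputs: (0,0,0), (0,1,0), (1,1,0). Reading each as a conjunction of literals (¬A1·¬A2·¬A3, ¬A1·A2·¬A3, A1·A2·¬A3) and taking the OR gives the canonical DNF.

h(A1, A2, A3) = (((NOT A1 AND NOT A2) AND NOT A3) OR ((NOT A1 AND A2) AND NOT A3)) OR ((A1 AND A2) AND NOT A3)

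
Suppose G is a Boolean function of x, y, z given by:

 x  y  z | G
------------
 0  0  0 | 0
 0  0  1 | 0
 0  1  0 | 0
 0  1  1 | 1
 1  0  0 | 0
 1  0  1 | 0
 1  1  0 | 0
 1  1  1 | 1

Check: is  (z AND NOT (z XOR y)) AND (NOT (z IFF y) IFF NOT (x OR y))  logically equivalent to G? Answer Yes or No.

Yes

Check the formula against G row by row:
  x=0, y=0, z=0: formula gives 0, G = 0 ✓
  x=0, y=0, z=1: formula gives 0, G = 0 ✓
  x=0, y=1, z=0: formula gives 0, G = 0 ✓
  x=0, y=1, z=1: formula gives 1, G = 1 ✓
  x=1, y=0, z=0: formula gives 0, G = 0 ✓
  …and likewise for the remaining 3 rows.
Every row agrees, so the formula is equivalent.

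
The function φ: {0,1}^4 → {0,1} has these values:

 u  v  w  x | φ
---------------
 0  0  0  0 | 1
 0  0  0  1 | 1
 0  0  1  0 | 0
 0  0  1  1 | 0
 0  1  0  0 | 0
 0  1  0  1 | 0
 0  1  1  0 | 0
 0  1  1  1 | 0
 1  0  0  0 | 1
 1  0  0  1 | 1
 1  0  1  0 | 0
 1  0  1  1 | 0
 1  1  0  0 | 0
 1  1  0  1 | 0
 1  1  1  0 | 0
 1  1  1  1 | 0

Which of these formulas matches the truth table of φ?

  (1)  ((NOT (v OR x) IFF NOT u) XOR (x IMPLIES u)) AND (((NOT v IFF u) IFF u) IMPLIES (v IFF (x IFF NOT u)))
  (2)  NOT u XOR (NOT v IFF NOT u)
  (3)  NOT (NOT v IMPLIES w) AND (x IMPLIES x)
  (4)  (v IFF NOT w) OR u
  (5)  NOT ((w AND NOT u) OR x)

(1): at (0,0,0,0) it gives 0, but φ = 1 — eliminated.
(2): at (0,0,0,0) it gives 0, but φ = 1 — eliminated.
(4): at (0,0,0,0) it gives 0, but φ = 1 — eliminated.
(5): at (0,0,0,1) it gives 0, but φ = 1 — eliminated.
That leaves (3). Evaluating it on every row reproduces the table of φ exactly.

3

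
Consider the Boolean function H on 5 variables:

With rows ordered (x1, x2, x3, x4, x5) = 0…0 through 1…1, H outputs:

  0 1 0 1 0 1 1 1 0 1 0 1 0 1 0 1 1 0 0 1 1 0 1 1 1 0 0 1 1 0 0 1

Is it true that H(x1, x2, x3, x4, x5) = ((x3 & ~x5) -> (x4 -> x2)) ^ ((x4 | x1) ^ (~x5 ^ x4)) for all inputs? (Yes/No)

Evaluate ((x3 & ~x5) -> (x4 -> x2)) ^ ((x4 | x1) ^ (~x5 ^ x4)) on each row and compare to H:
  x1=0, x2=0, x3=0, x4=0, x5=0: formula gives 0, H = 0 ✓
  x1=0, x2=0, x3=0, x4=0, x5=1: formula gives 1, H = 1 ✓
  x1=0, x2=0, x3=0, x4=1, x5=0: formula gives 0, H = 0 ✓
  x1=0, x2=0, x3=0, x4=1, x5=1: formula gives 1, H = 1 ✓
  …and likewise for the remaining 28 rows.
All 32 rows match — the expression computes H exactly.

Yes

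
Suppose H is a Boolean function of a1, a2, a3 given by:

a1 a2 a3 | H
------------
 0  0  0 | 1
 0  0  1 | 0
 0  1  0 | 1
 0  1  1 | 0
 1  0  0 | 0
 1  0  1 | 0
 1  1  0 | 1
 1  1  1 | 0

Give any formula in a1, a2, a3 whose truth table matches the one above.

H(a1, a2, a3) = (((NOT a1 AND NOT a2) AND NOT a3) OR ((NOT a1 AND a2) AND NOT a3)) OR ((a1 AND a2) AND NOT a3)

The 1-rows are (0,0,0), (0,1,0), (1,1,0). Each contributes one minterm — ¬a1·¬a2·¬a3; ¬a1·a2·¬a3; a1·a2·¬a3 — and their disjunction is a sum-of-products form of H.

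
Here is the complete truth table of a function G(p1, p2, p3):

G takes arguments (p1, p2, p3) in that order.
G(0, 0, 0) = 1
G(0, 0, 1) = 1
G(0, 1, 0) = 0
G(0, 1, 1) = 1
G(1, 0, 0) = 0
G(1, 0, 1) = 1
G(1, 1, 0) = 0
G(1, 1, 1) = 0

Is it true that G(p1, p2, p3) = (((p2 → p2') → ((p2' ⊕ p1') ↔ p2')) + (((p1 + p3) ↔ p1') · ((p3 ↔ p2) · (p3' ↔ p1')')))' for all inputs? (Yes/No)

Check the formula against G row by row:
  p1=0, p2=0, p3=0: formula gives 1, G = 1 ✓
  p1=0, p2=0, p3=1: formula gives 1, G = 1 ✓
  p1=0, p2=1, p3=0: formula gives 0, G = 0 ✓
  p1=0, p2=1, p3=1: formula gives 0, but G = 1 ✗
Since they disagree at (0,1,1), the expression is not a correct formula for G.

No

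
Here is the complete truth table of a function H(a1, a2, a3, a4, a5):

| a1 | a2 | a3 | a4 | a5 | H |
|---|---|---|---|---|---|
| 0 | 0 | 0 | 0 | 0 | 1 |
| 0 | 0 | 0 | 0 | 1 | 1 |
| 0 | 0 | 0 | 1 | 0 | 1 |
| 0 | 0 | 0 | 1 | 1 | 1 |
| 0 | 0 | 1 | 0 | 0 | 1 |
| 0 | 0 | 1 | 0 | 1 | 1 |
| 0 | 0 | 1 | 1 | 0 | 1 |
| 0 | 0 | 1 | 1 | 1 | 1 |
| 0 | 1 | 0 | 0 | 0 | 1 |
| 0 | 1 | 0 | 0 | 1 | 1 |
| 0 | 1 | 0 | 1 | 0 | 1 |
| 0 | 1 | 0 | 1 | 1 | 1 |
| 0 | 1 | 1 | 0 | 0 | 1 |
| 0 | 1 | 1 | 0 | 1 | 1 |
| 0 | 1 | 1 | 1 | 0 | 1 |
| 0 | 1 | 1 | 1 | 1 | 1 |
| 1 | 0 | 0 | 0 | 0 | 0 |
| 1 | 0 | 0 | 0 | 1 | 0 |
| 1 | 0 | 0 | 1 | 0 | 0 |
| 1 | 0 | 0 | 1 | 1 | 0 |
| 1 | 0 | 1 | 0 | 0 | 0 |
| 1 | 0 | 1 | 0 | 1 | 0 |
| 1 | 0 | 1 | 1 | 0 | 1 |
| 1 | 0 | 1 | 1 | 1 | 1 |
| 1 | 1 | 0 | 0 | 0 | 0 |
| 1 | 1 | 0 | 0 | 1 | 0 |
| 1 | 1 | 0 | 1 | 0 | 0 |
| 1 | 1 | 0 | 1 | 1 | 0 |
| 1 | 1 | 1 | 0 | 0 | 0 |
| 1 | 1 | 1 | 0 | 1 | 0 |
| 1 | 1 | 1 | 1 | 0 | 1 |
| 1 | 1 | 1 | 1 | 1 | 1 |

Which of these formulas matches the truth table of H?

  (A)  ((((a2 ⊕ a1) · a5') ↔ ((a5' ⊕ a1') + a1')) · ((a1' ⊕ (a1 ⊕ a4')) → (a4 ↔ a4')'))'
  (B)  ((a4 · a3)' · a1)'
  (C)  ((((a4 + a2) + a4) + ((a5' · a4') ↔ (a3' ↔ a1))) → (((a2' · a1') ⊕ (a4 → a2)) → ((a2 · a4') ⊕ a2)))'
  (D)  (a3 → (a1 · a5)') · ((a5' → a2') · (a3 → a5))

B

(A): at (0,1,0,0,0) it gives 0, but H = 1 — eliminated.
(C): at (0,0,0,0,0) it gives 0, but H = 1 — eliminated.
(D): at (0,0,1,0,0) it gives 0, but H = 1 — eliminated.
Only (B) survives; checking it on all 32 rows confirms it matches H.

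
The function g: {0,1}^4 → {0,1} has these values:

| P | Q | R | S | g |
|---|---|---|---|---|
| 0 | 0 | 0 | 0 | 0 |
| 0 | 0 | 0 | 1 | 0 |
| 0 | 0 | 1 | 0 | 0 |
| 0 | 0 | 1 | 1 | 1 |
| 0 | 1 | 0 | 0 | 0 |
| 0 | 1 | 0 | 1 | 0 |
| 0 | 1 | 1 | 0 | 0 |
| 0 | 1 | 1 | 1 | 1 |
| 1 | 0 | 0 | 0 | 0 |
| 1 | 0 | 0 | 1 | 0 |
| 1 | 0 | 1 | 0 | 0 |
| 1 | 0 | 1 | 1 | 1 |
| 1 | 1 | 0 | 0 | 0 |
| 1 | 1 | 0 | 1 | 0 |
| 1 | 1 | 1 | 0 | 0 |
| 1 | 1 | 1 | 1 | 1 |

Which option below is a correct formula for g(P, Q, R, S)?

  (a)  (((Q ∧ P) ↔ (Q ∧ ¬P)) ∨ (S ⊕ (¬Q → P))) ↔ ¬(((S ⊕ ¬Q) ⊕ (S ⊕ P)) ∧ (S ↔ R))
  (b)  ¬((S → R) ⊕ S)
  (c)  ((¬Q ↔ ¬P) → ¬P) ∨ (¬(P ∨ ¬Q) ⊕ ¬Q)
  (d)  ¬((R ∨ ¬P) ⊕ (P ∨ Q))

(a) fails at (0,0,0,1): the formula yields 1, g is 0.
(c) fails at (0,0,0,0): the formula yields 1, g is 0.
(d) fails at (0,0,1,1): the formula yields 0, g is 1.
(b) is the remaining candidate, and it agrees with g on all 16 inputs.

b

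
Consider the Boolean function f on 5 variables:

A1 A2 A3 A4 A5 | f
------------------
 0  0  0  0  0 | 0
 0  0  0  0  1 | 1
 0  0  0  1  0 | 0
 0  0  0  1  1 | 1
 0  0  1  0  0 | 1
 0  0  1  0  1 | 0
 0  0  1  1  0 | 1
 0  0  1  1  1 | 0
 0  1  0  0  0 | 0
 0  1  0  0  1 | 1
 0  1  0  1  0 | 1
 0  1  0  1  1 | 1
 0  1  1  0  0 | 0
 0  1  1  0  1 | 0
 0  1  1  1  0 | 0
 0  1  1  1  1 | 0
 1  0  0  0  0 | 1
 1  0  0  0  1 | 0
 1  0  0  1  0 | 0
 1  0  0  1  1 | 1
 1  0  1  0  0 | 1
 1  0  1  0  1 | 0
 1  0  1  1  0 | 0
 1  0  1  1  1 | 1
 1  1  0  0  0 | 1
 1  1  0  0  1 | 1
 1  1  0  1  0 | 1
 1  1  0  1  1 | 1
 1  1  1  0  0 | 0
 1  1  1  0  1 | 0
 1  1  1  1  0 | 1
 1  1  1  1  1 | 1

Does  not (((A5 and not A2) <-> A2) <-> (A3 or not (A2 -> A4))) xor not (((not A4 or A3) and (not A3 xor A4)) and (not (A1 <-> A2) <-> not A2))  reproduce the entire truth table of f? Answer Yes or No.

No

Evaluate not (((A5 and not A2) <-> A2) <-> (A3 or not (A2 -> A4))) xor not (((not A4 or A3) and (not A3 xor A4)) and (not (A1 <-> A2) <-> not A2)) on each row and compare to f:
  A1=0, A2=0, A3=0, A4=0, A5=0: formula gives 0, f = 0 ✓
  A1=0, A2=0, A3=0, A4=0, A5=1: formula gives 1, f = 1 ✓
  A1=0, A2=0, A3=0, A4=1, A5=0: formula gives 0, f = 0 ✓
  A1=0, A2=0, A3=0, A4=1, A5=1: formula gives 1, f = 1 ✓
  …
  A1=0, A2=1, A3=0, A4=0, A5=1: formula gives 0, but f = 1 ✗
A single disagreement suffices: at (0,1,0,0,1) they differ, so the formula does not compute f.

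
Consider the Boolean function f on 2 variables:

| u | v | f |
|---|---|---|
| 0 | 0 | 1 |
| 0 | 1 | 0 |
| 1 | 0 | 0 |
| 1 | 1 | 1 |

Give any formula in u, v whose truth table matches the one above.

f(u, v) = not (u xor v)

The output is 1 exactly when an even number of inputs are 1 — the complement of 2-way XOR.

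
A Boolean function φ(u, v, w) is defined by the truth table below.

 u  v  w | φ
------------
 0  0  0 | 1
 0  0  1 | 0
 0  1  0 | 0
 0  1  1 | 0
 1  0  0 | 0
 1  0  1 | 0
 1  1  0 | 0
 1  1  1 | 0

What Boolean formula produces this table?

φ(u, v, w) = (not u and not v) and not w

φ is 1 on exactly one input, (0,0,0), whose minterm is ¬u·¬v·¬w. So φ is just that conjunction.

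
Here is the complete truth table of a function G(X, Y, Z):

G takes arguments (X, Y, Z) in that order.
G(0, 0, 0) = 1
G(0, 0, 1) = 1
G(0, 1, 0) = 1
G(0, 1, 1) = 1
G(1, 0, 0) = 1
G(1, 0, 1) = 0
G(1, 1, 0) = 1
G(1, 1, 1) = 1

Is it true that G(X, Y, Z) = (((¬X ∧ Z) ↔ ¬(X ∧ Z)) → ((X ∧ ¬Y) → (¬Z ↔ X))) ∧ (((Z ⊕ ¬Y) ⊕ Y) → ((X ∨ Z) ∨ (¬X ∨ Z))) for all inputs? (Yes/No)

Evaluate (((¬X ∧ Z) ↔ ¬(X ∧ Z)) → ((X ∧ ¬Y) → (¬Z ↔ X))) ∧ (((Z ⊕ ¬Y) ⊕ Y) → ((X ∨ Z) ∨ (¬X ∨ Z))) on each row and compare to G:
  X=0, Y=0, Z=0: formula gives 1, G = 1 ✓
  X=0, Y=0, Z=1: formula gives 1, G = 1 ✓
  X=0, Y=1, Z=0: formula gives 1, G = 1 ✓
  X=0, Y=1, Z=1: formula gives 1, G = 1 ✓
  X=1, Y=0, Z=0: formula gives 1, G = 1 ✓
  …and likewise for the remaining 3 rows.
No disagreement on any input; they are logically equivalent.

Yes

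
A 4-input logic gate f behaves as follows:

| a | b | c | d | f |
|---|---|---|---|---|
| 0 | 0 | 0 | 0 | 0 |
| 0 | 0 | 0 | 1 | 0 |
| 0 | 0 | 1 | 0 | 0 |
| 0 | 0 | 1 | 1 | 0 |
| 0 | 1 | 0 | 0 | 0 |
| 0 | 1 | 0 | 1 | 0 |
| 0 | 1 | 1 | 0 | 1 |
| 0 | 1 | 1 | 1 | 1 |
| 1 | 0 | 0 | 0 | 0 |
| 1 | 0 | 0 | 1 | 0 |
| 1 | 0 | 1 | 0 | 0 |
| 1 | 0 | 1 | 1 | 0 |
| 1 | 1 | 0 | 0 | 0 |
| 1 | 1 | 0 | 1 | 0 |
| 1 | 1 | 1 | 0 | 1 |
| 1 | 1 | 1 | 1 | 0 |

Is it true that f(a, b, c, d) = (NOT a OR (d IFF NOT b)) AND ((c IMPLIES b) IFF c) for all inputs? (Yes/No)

Check the formula against f row by row:
  a=0, b=0, c=0, d=0: formula gives 0, f = 0 ✓
  a=0, b=0, c=0, d=1: formula gives 0, f = 0 ✓
  a=0, b=0, c=1, d=0: formula gives 0, f = 0 ✓
  a=0, b=0, c=1, d=1: formula gives 0, f = 0 ✓
  …and likewise for the remaining 12 rows.
All 16 rows match — the expression computes f exactly.

Yes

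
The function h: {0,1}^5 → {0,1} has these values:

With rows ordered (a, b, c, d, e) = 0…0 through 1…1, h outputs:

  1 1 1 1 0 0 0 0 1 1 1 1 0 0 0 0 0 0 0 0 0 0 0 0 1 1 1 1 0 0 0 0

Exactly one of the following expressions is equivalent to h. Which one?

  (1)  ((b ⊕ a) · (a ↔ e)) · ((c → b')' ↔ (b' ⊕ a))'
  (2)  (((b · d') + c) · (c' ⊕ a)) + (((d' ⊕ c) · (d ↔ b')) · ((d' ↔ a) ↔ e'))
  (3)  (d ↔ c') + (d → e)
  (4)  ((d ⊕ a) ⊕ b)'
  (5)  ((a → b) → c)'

5

(1) disagrees with h on (0,0,0,0,0) (formula → 0, table → 1); rule it out.
(2) disagrees with h on (0,0,0,0,0) (formula → 0, table → 1); rule it out.
(3) disagrees with h on (0,0,1,0,0) (formula → 1, table → 0); rule it out.
(4) disagrees with h on (0,0,0,1,0) (formula → 0, table → 1); rule it out.
Only (5) survives; checking it on all 32 rows confirms it matches h.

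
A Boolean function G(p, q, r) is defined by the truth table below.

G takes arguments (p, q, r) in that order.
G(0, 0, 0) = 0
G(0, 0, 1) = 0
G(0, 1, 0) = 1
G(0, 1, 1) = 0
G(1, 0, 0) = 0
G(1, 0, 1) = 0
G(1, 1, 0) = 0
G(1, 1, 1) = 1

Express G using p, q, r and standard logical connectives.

Collect the rows where G=1 — (0,1,0), (1,1,1) — and write one minterm per row: ¬p·q·¬r, p·q·r. Their union (logical OR) reproduces the table exactly.

G(p, q, r) = ((~p & q) & ~r) | ((p & q) & r)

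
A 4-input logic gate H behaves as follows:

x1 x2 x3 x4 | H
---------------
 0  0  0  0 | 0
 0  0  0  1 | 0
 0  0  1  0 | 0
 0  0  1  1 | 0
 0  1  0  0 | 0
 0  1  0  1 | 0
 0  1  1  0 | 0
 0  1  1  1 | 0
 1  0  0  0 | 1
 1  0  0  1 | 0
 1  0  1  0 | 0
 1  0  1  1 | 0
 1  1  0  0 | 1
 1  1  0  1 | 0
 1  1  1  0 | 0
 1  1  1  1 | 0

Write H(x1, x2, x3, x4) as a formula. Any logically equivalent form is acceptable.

H=1 on 2 inputs: (1,0,0,0), (1,1,0,0). Reading each as a conjunction of literals (x1·¬x2·¬x3·¬x4, x1·x2·¬x3·¬x4) and taking the OR gives the canonical DNF.

H(x1, x2, x3, x4) = (((x1 & ~x2) & ~x3) & ~x4) | (((x1 & x2) & ~x3) & ~x4)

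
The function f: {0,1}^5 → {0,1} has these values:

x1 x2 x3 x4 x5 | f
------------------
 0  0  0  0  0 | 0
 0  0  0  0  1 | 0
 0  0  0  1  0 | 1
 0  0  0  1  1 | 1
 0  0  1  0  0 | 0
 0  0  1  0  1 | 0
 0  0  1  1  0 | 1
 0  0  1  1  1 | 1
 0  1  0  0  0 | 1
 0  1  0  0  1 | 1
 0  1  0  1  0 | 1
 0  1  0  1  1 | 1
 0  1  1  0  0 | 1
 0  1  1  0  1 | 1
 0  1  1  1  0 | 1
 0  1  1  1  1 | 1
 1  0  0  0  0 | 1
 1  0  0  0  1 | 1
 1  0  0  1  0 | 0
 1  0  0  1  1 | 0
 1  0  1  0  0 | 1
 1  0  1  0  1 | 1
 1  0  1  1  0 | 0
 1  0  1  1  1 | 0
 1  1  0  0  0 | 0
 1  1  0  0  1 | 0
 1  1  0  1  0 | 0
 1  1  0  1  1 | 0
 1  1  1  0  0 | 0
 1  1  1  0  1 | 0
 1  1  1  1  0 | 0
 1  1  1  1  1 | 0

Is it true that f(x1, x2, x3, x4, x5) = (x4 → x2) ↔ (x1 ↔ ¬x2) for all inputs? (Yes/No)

Yes

Evaluate (x4 → x2) ↔ (x1 ↔ ¬x2) on each row and compare to f:
  x1=0, x2=0, x3=0, x4=0, x5=0: formula gives 0, f = 0 ✓
  x1=0, x2=0, x3=0, x4=0, x5=1: formula gives 0, f = 0 ✓
  x1=0, x2=0, x3=0, x4=1, x5=0: formula gives 1, f = 1 ✓
  x1=0, x2=0, x3=0, x4=1, x5=1: formula gives 1, f = 1 ✓
  … (the remaining 28 rows also agree.)
No disagreement on any input; they are logically equivalent.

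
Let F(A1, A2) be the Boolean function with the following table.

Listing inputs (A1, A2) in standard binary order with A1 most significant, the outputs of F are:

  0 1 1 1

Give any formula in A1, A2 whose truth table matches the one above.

F(A1, A2) = not (not A1 and not A2)

Only row (0,0) gives 0. So F is 1 everywhere except there — the complement of the minterm ¬A1·¬A2.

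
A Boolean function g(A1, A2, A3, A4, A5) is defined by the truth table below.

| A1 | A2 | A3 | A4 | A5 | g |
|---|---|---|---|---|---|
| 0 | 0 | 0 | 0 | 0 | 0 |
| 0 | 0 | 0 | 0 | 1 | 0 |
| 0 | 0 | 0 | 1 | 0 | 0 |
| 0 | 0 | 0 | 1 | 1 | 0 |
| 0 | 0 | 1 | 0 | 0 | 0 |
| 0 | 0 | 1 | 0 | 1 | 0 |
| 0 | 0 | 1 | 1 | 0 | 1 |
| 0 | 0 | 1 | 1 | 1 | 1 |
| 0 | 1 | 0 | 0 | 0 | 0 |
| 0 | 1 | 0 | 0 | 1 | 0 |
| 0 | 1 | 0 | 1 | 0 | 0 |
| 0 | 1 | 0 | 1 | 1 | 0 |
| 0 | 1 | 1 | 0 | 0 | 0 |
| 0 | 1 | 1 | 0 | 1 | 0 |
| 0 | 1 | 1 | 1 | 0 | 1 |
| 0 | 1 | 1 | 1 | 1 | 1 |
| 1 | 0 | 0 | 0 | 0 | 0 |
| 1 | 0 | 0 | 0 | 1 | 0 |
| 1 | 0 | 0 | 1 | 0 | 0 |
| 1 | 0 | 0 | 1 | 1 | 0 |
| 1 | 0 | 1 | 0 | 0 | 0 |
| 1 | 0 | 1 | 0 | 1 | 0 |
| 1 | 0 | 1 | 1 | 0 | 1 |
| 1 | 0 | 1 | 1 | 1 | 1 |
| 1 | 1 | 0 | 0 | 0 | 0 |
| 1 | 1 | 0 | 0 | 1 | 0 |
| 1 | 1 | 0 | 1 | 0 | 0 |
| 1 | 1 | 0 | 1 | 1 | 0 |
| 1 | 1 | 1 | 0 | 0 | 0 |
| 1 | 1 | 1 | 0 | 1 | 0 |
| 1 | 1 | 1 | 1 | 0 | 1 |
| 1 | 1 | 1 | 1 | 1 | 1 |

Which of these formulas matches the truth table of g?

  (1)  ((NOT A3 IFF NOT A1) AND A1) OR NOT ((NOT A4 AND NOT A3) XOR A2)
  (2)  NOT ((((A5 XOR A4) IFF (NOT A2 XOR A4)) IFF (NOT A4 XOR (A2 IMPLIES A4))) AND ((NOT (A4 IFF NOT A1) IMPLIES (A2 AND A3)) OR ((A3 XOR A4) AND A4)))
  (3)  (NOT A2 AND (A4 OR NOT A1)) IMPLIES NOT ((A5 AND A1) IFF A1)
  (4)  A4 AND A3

(1) fails at (0,0,0,1,0): the formula yields 1, g is 0.
(2) fails at (0,0,0,0,0): the formula yields 1, g is 0.
(3) fails at (0,0,1,1,0): the formula yields 0, g is 1.
Only (4) survives; checking it on all 32 rows confirms it matches g.

4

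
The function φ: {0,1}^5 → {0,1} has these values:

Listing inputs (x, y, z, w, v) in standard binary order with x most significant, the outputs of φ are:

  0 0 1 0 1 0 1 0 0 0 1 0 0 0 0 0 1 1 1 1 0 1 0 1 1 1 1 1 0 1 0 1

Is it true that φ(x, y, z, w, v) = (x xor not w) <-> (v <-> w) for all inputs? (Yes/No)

Evaluate (x xor not w) <-> (v <-> w) on each row and compare to φ:
  x=0, y=0, z=0, w=0, v=0: formula gives 1, but φ = 0 ✗
Since they disagree at (0,0,0,0,0), the expression is not a correct formula for φ.

No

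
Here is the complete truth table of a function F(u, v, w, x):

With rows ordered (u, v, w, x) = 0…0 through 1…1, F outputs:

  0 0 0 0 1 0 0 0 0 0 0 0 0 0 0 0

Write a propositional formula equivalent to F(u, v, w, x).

F(u, v, w, x) = ((~u & v) & ~w) & ~x

F is 1 on exactly one input, (0,1,0,0), whose minterm is ¬u·v·¬w·¬x. So F is just that conjunction.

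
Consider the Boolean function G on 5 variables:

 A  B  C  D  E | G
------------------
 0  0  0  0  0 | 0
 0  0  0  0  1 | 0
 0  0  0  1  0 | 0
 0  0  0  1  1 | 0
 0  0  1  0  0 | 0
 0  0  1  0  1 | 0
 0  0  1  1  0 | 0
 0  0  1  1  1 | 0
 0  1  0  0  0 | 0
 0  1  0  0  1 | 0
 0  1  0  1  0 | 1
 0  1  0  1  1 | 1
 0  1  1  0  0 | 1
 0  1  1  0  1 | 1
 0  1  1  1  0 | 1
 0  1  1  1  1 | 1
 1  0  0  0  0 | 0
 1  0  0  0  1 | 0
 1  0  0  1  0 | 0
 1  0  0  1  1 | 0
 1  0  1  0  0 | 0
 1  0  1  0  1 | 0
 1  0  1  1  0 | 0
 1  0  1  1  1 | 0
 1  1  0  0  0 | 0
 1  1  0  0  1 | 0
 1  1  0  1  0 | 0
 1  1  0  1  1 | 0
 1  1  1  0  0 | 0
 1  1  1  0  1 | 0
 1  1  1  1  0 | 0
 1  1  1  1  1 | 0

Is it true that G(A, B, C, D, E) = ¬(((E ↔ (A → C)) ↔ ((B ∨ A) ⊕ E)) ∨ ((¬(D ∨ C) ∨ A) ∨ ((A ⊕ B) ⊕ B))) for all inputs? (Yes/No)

Evaluate ¬(((E ↔ (A → C)) ↔ ((B ∨ A) ⊕ E)) ∨ ((¬(D ∨ C) ∨ A) ∨ ((A ⊕ B) ⊕ B))) on each row and compare to G:
  A=0, B=0, C=0, D=0, E=0: formula gives 0, G = 0 ✓
  A=0, B=0, C=0, D=0, E=1: formula gives 0, G = 0 ✓
  A=0, B=0, C=0, D=1, E=0: formula gives 0, G = 0 ✓
  A=0, B=0, C=0, D=1, E=1: formula gives 0, G = 0 ✓
  …and likewise for the remaining 28 rows.
All 32 rows match — the expression computes G exactly.

Yes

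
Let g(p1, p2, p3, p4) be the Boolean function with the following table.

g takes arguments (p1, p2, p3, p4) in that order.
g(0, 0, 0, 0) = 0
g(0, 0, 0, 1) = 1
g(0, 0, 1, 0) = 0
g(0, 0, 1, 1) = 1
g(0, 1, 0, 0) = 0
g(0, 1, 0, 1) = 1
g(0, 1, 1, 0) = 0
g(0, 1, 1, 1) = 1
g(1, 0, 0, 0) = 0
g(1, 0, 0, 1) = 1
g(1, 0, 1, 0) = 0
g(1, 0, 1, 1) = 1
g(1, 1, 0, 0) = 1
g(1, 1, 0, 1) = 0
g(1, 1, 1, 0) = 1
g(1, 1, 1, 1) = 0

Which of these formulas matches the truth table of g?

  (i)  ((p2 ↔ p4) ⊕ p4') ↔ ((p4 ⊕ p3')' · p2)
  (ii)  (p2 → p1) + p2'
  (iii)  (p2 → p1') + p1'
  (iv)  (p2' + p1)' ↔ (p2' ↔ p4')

iv

(i): at (0,0,0,0) it gives 1, but g = 0 — eliminated.
(ii): at (0,0,0,0) it gives 1, but g = 0 — eliminated.
(iii): at (0,0,0,0) it gives 1, but g = 0 — eliminated.
That leaves (iv). Evaluating it on every row reproduces the table of g exactly.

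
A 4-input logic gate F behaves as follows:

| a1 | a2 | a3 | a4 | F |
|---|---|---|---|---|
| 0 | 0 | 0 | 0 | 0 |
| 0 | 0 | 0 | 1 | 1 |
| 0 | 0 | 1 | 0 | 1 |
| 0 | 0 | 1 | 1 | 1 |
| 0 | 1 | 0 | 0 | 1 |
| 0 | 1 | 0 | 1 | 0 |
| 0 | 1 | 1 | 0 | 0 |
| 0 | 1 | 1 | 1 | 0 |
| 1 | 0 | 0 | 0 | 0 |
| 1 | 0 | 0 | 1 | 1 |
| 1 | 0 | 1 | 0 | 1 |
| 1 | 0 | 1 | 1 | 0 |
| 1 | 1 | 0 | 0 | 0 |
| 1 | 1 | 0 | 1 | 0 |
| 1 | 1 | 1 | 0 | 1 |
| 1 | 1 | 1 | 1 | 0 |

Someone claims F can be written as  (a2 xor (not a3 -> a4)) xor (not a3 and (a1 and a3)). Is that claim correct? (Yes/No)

No

Check the formula against F row by row:
  a1=0, a2=0, a3=0, a4=0: formula gives 0, F = 0 ✓
  a1=0, a2=0, a3=0, a4=1: formula gives 1, F = 1 ✓
  a1=0, a2=0, a3=1, a4=0: formula gives 1, F = 1 ✓
  a1=0, a2=0, a3=1, a4=1: formula gives 1, F = 1 ✓
  …
  a1=1, a2=0, a3=1, a4=1: formula gives 1, but F = 0 ✗
Row (1,0,1,1) is a counterexample, so the formula is not equivalent to F.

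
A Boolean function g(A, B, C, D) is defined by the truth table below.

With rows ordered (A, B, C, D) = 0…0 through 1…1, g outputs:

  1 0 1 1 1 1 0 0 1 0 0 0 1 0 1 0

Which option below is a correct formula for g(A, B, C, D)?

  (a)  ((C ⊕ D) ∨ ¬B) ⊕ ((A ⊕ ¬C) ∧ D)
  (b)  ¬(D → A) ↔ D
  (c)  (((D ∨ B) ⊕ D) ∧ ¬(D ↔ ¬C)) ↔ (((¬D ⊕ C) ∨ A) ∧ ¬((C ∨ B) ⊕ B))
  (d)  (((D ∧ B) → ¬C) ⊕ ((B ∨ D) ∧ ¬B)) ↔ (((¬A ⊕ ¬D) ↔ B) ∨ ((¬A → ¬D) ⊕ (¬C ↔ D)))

(a): at (0,1,0,0) it gives 0, but g = 1 — eliminated.
(b): at (0,0,0,1) it gives 1, but g = 0 — eliminated.
(c): at (0,0,0,0) it gives 0, but g = 1 — eliminated.
(d) is the remaining candidate, and it agrees with g on all 16 inputs.

d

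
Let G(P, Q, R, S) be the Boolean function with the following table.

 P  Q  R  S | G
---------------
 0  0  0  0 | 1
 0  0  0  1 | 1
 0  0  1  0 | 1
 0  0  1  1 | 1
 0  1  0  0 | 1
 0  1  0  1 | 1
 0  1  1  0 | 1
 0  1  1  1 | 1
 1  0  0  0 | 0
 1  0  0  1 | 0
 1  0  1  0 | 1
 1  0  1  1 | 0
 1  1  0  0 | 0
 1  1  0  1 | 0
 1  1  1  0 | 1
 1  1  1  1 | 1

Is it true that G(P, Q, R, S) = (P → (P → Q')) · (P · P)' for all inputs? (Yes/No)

Test each input against both G and the formula:
  P=0, Q=0, R=0, S=0: formula gives 1, G = 1 ✓
  P=0, Q=0, R=0, S=1: formula gives 1, G = 1 ✓
  P=0, Q=0, R=1, S=0: formula gives 1, G = 1 ✓
  P=0, Q=0, R=1, S=1: formula gives 1, G = 1 ✓
  …
  P=1, Q=0, R=1, S=0: formula gives 0, but G = 1 ✗
A single disagreement suffices: at (1,0,1,0) they differ, so the formula does not compute G.

No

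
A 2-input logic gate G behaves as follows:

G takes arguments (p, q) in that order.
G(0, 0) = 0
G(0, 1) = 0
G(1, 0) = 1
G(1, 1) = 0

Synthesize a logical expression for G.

G(p, q) = p & ~q

1 only at (1,0): p AND NOT q.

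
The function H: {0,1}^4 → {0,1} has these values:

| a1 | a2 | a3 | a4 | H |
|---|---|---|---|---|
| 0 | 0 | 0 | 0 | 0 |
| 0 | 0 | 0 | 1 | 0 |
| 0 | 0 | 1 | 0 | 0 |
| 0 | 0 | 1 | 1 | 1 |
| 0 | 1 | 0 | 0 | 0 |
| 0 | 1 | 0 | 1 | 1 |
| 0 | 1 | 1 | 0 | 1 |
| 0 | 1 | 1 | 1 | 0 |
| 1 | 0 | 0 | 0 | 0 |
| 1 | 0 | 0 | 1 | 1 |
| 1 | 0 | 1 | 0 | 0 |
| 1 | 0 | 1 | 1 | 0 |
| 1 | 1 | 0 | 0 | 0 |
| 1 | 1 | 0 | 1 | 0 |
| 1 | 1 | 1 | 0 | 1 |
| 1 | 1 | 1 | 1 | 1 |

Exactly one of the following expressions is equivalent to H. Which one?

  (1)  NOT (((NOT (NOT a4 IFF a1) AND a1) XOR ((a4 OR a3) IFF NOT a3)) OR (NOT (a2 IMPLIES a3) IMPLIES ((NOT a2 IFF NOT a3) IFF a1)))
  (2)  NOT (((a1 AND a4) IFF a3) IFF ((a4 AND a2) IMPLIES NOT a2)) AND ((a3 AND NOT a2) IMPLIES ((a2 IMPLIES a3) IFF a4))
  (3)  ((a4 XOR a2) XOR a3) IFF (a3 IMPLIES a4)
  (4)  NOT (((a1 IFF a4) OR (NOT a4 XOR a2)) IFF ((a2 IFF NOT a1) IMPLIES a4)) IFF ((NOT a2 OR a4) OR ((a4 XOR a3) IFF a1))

(1) disagrees with H on (0,0,1,1) (formula → 0, table → 1); rule it out.
(3) disagrees with H on (0,0,0,1) (formula → 1, table → 0); rule it out.
(4) disagrees with H on (0,0,0,1) (formula → 1, table → 0); rule it out.
That leaves (2). Evaluating it on every row reproduces the table of H exactly.

2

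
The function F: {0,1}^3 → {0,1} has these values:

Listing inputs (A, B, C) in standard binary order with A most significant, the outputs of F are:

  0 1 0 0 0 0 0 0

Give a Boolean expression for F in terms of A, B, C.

F(A, B, C) = (¬A ∧ ¬B) ∧ C

Only row (0,0,1) gives 1. That row's minterm ¬A·¬B·C is F directly.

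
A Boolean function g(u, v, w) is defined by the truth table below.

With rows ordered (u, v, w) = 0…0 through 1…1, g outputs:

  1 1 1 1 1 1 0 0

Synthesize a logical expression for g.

g(u, v, w) = not (((u and v) and not w) or ((u and v) and w))

There are just 2 zero rows: (1,1,0), (1,1,1). Their minterms are u·v·¬w, u·v·w; the OR of those covers precisely the 0-outputs, and negating it yields g.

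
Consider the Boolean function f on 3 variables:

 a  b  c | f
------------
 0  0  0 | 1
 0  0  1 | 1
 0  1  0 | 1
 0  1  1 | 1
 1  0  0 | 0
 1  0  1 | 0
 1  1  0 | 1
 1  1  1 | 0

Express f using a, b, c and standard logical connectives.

f is 0 on only 3 rows — (1,0,0), (1,0,1), (1,1,1). Writing each as a minterm (a·¬b·¬c, a·¬b·c, a·b·c) and OR-ing them characterizes exactly where f=0, so f is the negation of that disjunction.

f(a, b, c) = not ((((a and not b) and not c) or ((a and not b) and c)) or ((a and b) and c))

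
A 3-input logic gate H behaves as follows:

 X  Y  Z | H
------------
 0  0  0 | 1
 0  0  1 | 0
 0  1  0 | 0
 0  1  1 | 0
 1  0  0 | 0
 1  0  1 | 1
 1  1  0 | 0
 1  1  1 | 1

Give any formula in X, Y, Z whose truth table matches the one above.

H(X, Y, Z) = (((¬X ∧ ¬Y) ∧ ¬Z) ∨ ((X ∧ ¬Y) ∧ Z)) ∨ ((X ∧ Y) ∧ Z)

H=1 on 3 inputs: (0,0,0), (1,0,1), (1,1,1). Reading each as a conjunction of literals (¬X·¬Y·¬Z, X·¬Y·Z, X·Y·Z) and taking the OR gives the canonical DNF.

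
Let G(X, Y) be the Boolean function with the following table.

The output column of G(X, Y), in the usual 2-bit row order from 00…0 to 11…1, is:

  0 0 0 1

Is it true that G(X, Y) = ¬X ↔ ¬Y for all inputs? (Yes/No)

No

Check the formula against G row by row:
  X=0, Y=0: formula gives 1, but G = 0 ✗
A single disagreement suffices: at (0,0) they differ, so the formula does not compute G.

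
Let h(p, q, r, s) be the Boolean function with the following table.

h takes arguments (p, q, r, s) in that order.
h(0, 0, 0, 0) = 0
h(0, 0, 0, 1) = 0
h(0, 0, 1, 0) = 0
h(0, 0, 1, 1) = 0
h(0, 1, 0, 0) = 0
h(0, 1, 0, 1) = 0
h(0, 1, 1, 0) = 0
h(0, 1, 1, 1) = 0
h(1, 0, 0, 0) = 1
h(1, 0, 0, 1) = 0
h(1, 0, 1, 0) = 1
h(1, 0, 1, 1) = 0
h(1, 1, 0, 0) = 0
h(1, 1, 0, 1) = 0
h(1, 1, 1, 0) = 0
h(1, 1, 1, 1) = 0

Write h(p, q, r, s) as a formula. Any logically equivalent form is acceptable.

The 1-rows are (1,0,0,0), (1,0,1,0). Each contributes one minterm — p·¬q·¬r·¬s; p·¬q·r·¬s — and their disjunction is a sum-of-products form of h.

h(p, q, r, s) = (((p · q') · r') · s') + (((p · q') · r) · s')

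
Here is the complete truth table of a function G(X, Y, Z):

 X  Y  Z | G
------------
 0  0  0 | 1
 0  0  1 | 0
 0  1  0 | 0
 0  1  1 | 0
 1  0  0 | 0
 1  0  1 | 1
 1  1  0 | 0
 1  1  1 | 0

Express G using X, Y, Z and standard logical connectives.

G(X, Y, Z) = ((¬X ∧ ¬Y) ∧ ¬Z) ∨ ((X ∧ ¬Y) ∧ Z)

The 1-rows are (0,0,0), (1,0,1). Each contributes one minterm — ¬X·¬Y·¬Z; X·¬Y·Z — and their disjunction is a sum-of-products form of G.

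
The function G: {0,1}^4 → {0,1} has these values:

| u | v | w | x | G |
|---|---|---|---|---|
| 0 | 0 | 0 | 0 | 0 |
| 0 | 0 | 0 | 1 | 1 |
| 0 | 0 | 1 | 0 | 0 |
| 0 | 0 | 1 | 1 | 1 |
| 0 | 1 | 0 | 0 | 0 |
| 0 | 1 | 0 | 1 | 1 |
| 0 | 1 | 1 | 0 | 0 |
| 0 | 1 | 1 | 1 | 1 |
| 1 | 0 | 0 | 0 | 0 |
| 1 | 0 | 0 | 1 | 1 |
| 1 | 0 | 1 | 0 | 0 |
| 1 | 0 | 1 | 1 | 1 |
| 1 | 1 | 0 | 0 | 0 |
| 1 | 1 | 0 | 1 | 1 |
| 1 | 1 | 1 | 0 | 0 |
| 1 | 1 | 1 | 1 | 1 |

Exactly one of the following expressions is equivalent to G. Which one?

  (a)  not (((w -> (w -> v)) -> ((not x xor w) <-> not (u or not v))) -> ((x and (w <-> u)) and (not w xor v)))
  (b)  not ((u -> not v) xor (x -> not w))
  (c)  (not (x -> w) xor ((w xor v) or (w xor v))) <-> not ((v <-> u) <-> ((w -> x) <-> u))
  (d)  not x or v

(a) fails at (0,0,0,1): the formula yields 0, G is 1.
(b) fails at (0,0,0,0): the formula yields 1, G is 0.
(d) fails at (0,0,0,0): the formula yields 1, G is 0.
That leaves (c). Evaluating it on every row reproduces the table of G exactly.

c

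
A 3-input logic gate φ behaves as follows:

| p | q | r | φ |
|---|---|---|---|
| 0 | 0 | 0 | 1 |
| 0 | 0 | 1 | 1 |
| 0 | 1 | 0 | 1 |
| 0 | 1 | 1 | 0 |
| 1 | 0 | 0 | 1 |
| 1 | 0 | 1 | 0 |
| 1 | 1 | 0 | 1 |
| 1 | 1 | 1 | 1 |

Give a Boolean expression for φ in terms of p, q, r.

φ is 0 on only 2 rows — (0,1,1), (1,0,1). Writing each as a minterm (¬p·q·r, p·¬q·r) and OR-ing them characterizes exactly where φ=0, so φ is the negation of that disjunction.

φ(p, q, r) = ¬(((¬p ∧ q) ∧ r) ∨ ((p ∧ ¬q) ∧ r))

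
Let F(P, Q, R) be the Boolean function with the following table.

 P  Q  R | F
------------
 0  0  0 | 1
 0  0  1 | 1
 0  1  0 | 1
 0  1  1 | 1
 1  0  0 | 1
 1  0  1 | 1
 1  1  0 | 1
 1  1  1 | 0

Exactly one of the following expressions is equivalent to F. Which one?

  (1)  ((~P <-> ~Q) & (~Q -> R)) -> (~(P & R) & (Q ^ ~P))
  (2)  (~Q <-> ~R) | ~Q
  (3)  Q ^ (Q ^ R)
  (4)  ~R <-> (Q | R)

1

(2) fails at (0,1,0): the formula yields 0, F is 1.
(3) fails at (0,0,0): the formula yields 0, F is 1.
(4) fails at (0,0,0): the formula yields 0, F is 1.
Only (1) survives; checking it on all 8 rows confirms it matches F.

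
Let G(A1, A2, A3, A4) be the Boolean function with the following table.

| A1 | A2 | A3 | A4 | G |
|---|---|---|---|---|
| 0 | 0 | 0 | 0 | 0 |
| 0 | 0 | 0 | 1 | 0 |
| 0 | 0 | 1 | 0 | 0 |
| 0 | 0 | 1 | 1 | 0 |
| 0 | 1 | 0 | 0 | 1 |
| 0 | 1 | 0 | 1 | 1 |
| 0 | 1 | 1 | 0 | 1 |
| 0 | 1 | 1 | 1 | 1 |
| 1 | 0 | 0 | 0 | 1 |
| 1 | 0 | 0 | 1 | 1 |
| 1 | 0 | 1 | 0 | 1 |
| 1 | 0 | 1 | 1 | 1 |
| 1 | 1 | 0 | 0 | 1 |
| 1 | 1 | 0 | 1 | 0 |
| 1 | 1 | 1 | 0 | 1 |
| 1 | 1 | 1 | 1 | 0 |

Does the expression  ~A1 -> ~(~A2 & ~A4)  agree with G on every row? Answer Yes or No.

No

Test each input against both G and the formula:
  A1=0, A2=0, A3=0, A4=0: formula gives 0, G = 0 ✓
  A1=0, A2=0, A3=0, A4=1: formula gives 1, but G = 0 ✗
Since they disagree at (0,0,0,1), the expression is not a correct formula for G.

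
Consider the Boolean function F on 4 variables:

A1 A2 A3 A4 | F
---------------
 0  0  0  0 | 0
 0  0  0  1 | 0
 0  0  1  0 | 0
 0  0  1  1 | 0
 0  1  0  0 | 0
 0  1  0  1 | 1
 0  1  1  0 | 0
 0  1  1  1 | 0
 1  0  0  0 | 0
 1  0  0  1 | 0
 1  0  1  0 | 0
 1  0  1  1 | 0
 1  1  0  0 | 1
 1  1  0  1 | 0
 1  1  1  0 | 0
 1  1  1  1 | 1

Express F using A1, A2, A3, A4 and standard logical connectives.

Collect the rows where F=1 — (0,1,0,1), (1,1,0,0), (1,1,1,1) — and write one minterm per row: ¬A1·A2·¬A3·A4, A1·A2·¬A3·¬A4, A1·A2·A3·A4. Their union (logical OR) reproduces the table exactly.

F(A1, A2, A3, A4) = ((((A1' · A2) · A3') · A4) + (((A1 · A2) · A3') · A4')) + (((A1 · A2) · A3) · A4)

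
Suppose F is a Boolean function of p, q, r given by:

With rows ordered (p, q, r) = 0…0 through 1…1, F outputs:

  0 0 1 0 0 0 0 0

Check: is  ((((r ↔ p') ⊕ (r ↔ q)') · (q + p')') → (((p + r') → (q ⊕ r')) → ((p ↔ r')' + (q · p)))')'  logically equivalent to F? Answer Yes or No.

No

Check the formula against F row by row:
  p=0, q=0, r=0: formula gives 0, F = 0 ✓
  p=0, q=0, r=1: formula gives 0, F = 0 ✓
  p=0, q=1, r=0: formula gives 0, but F = 1 ✗
A single disagreement suffices: at (0,1,0) they differ, so the formula does not compute F.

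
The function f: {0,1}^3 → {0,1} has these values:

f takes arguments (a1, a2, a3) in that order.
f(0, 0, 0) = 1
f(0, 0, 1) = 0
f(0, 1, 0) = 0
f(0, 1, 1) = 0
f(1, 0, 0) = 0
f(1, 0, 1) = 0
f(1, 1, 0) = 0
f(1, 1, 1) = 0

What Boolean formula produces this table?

f(a1, a2, a3) = not ((a1 or a2) or a3)

The output is 1 only when every input is 0 — NOR of all inputs.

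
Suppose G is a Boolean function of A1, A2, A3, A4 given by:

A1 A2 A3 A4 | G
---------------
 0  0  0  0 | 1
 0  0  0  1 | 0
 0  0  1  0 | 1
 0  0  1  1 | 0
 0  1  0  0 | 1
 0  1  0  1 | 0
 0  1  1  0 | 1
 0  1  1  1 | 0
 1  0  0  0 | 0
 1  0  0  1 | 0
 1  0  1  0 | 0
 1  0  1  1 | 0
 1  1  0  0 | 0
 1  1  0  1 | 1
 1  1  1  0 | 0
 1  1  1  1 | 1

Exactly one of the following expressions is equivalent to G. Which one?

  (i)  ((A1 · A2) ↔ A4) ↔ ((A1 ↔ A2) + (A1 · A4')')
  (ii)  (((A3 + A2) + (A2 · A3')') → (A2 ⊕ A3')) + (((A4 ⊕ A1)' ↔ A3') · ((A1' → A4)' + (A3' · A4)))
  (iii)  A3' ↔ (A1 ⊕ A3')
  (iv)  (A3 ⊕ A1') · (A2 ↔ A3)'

(ii) disagrees with G on (0,0,0,1) (formula → 1, table → 0); rule it out.
(iii) disagrees with G on (0,0,0,1) (formula → 1, table → 0); rule it out.
(iv) disagrees with G on (0,0,0,0) (formula → 0, table → 1); rule it out.
That leaves (i). Evaluating it on every row reproduces the table of G exactly.

i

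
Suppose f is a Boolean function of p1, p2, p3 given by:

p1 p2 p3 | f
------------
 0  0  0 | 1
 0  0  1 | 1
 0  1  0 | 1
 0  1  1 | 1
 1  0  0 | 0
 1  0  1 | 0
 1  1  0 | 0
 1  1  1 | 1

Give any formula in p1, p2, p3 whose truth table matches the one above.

f(p1, p2, p3) = not ((((p1 and not p2) and not p3) or ((p1 and not p2) and p3)) or ((p1 and p2) and not p3))

The 0-rows are (1,0,0), (1,0,1), (1,1,0). Take each as a conjunction (p1·¬p2·¬p3, p1·¬p2·p3, p1·p2·¬p3), form their disjunction, and complement — that gives a formula that is 1 everywhere f is.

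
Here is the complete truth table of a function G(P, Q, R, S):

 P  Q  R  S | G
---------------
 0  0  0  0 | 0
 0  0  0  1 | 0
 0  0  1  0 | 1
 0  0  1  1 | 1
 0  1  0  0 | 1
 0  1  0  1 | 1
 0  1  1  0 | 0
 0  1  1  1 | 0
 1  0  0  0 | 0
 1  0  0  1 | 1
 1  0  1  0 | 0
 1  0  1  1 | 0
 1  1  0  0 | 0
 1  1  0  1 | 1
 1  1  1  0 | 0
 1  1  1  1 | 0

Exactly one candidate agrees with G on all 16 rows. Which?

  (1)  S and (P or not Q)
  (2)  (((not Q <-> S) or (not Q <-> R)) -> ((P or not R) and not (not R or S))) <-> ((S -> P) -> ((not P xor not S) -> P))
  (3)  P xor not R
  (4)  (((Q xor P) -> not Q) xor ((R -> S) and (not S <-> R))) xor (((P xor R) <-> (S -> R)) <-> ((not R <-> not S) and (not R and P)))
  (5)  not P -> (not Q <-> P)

4

(1) disagrees with G on (0,0,0,1) (formula → 1, table → 0); rule it out.
(2) disagrees with G on (0,0,0,0) (formula → 1, table → 0); rule it out.
(3) disagrees with G on (0,0,0,0) (formula → 1, table → 0); rule it out.
(5) disagrees with G on (0,0,1,0) (formula → 0, table → 1); rule it out.
That leaves (4). Evaluating it on every row reproduces the table of G exactly.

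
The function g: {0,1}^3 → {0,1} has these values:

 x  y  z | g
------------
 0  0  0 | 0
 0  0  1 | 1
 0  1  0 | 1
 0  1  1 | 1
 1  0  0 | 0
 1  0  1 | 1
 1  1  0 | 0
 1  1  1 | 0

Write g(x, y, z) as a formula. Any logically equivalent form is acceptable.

g(x, y, z) = ((((not x and not y) and z) or ((not x and y) and not z)) or ((not x and y) and z)) or ((x and not y) and z)

g=1 on 4 inputs: (0,0,1), (0,1,0), (0,1,1), (1,0,1). Reading each as a conjunction of literals (¬x·¬y·z, ¬x·y·¬z, ¬x·y·z, x·¬y·z) and taking the OR gives the canonical DNF.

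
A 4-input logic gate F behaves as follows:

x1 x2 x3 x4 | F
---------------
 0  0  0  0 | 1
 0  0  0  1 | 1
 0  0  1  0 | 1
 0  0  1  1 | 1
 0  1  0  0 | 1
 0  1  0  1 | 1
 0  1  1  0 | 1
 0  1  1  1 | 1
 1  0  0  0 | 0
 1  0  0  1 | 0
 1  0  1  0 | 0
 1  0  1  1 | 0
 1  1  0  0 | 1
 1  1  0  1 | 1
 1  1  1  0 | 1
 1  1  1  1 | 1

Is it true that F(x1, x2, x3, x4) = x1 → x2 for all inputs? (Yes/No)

Yes

Test each input against both F and the formula:
  x1=0, x2=0, x3=0, x4=0: formula gives 1, F = 1 ✓
  x1=0, x2=0, x3=0, x4=1: formula gives 1, F = 1 ✓
  x1=0, x2=0, x3=1, x4=0: formula gives 1, F = 1 ✓
  x1=0, x2=0, x3=1, x4=1: formula gives 1, F = 1 ✓
  … (the remaining 12 rows also agree.)
All 16 rows match — the expression computes F exactly.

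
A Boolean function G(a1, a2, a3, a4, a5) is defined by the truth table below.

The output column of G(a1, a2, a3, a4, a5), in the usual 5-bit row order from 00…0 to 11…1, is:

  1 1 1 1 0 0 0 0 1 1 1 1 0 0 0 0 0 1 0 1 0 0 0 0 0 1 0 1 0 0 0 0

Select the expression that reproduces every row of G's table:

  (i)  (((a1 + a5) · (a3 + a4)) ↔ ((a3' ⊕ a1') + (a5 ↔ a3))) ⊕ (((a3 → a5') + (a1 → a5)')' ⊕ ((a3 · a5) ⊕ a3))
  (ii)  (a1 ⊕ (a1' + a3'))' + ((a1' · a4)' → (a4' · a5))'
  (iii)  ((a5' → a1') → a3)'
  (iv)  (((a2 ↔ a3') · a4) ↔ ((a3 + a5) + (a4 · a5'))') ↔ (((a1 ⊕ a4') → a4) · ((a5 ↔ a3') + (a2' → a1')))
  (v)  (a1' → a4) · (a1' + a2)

(i): at (0,0,0,0,0) it gives 0, but G = 1 — eliminated.
(ii): at (0,0,0,0,1) it gives 0, but G = 1 — eliminated.
(iv): at (0,0,0,0,1) it gives 0, but G = 1 — eliminated.
(v): at (0,0,0,0,0) it gives 0, but G = 1 — eliminated.
(iii) is the remaining candidate, and it agrees with G on all 32 inputs.

iii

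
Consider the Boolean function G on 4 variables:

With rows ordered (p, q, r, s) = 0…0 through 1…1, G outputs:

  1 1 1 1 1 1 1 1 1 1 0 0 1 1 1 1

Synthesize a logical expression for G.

The 0-rows are (1,0,1,0), (1,0,1,1). Take each as a conjunction (p·¬q·r·¬s, p·¬q·r·s), form their disjunction, and complement — that gives a formula that is 1 everywhere G is.

G(p, q, r, s) = ¬((((p ∧ ¬q) ∧ r) ∧ ¬s) ∨ (((p ∧ ¬q) ∧ r) ∧ s))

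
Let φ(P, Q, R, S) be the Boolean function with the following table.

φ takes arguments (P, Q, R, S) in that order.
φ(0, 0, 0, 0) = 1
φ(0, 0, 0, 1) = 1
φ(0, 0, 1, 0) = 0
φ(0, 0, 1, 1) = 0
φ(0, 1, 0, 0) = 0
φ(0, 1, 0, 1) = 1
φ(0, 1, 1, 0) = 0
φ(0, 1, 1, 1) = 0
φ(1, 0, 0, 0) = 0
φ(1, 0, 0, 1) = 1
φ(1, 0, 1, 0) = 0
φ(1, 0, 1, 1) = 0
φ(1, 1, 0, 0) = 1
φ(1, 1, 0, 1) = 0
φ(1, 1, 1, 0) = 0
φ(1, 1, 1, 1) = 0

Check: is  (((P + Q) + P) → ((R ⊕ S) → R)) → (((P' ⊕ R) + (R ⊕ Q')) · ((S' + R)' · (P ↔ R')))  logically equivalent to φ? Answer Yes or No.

No

Test each input against both φ and the formula:
  P=0, Q=0, R=0, S=0: formula gives 0, but φ = 1 ✗
Row (0,0,0,0) is a counterexample, so the formula is not equivalent to φ.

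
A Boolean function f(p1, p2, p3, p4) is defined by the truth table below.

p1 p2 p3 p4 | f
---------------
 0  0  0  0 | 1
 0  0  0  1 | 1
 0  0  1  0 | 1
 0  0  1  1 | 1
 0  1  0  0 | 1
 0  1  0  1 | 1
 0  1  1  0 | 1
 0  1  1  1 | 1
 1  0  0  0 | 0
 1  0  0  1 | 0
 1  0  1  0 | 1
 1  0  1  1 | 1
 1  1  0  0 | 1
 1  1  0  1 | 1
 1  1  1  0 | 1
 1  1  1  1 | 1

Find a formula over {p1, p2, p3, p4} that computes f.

f is 0 on only 2 rows — (1,0,0,0), (1,0,0,1). Writing each as a minterm (p1·¬p2·¬p3·¬p4, p1·¬p2·¬p3·p4) and OR-ing them characterizes exactly where f=0, so f is the negation of that disjunction.

f(p1, p2, p3, p4) = NOT ((((p1 AND NOT p2) AND NOT p3) AND NOT p4) OR (((p1 AND NOT p2) AND NOT p3) AND p4))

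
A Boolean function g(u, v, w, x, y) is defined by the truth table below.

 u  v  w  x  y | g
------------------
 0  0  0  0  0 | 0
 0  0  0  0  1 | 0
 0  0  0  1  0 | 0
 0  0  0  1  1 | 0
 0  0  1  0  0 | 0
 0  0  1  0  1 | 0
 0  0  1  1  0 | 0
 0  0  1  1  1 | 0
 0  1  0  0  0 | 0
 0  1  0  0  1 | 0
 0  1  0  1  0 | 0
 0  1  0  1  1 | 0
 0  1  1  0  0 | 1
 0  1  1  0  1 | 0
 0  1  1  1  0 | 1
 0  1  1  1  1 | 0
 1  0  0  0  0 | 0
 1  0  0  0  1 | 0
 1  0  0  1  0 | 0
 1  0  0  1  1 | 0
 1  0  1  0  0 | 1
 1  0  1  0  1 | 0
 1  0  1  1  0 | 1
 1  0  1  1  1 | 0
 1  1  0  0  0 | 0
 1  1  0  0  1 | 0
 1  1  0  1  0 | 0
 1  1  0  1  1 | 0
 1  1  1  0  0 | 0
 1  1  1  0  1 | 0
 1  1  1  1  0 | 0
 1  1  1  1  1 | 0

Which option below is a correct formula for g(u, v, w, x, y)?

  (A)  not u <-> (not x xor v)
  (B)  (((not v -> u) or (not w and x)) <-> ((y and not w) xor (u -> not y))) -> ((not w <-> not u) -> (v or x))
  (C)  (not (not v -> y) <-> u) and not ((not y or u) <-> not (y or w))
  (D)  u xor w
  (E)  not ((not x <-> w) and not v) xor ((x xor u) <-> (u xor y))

(A) fails at (0,0,0,0,0): the formula yields 1, g is 0.
(B) fails at (0,0,0,0,0): the formula yields 1, g is 0.
(D) fails at (0,0,1,0,0): the formula yields 1, g is 0.
(E) fails at (0,0,0,0,1): the formula yields 1, g is 0.
That leaves (C). Evaluating it on every row reproduces the table of g exactly.

C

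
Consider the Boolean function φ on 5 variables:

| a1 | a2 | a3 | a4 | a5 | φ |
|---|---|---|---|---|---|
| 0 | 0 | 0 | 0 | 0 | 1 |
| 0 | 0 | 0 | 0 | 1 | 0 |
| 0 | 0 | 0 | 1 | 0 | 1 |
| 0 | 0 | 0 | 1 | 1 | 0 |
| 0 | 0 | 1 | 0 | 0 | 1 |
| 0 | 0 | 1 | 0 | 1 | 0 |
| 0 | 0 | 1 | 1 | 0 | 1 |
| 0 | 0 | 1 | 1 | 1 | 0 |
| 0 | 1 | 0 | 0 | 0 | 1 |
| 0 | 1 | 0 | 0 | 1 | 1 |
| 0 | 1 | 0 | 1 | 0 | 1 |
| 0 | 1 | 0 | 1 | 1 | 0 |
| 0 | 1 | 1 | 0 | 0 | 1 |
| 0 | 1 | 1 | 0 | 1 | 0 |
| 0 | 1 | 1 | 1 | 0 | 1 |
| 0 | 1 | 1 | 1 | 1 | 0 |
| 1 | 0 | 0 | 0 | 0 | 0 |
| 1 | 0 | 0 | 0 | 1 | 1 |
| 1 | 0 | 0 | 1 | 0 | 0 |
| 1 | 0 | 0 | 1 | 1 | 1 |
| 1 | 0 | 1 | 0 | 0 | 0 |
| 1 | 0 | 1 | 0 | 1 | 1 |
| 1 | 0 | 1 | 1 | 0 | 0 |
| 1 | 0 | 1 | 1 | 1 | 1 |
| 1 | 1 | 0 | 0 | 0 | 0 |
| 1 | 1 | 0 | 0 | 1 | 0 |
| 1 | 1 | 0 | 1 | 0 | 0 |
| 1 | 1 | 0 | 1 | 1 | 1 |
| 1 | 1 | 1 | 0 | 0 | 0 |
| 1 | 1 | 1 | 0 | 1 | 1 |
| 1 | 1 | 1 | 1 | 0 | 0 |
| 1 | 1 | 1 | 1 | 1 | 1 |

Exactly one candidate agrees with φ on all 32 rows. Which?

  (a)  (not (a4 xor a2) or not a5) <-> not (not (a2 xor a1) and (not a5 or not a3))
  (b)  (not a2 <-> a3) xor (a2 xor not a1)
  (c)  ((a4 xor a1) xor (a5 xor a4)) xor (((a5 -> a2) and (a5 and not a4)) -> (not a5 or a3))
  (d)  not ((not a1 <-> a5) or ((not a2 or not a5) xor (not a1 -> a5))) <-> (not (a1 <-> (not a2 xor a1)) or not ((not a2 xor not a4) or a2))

c

(a) disagrees with φ on (0,0,0,0,0) (formula → 0, table → 1); rule it out.
(b) disagrees with φ on (0,0,0,0,1) (formula → 1, table → 0); rule it out.
(d) disagrees with φ on (0,0,0,0,0) (formula → 0, table → 1); rule it out.
(c) is the remaining candidate, and it agrees with φ on all 32 inputs.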